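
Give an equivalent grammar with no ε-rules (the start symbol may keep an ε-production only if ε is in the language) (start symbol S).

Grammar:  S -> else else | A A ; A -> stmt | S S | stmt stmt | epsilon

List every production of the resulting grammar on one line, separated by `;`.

S -> else else | A A | A | ε; A -> stmt | S S | S | stmt stmt

Nullable nonterminals: {A, S}.
ε ∈ L(G) since S is nullable, so keep S → ε.
Add the nullable-subset variants: S → A A gives A A | A. A → S S gives S S | S.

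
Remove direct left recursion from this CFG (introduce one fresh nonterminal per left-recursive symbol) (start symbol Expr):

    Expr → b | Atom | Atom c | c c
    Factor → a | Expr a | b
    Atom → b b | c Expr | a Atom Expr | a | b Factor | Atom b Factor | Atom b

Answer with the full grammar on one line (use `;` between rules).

Expr → b | Atom | Atom c | c c; Factor → a | Expr a | b; Atom → b b Atom1 | c Expr Atom1 | a Atom Expr Atom1 | a Atom1 | b Factor Atom1; Atom1 → b Factor Atom1 | b Atom1 | ε

Left recursion appears on Atom.
For Atom: α = {b Factor, b}, β = {b b, c Expr, a Atom Expr, a, b Factor}. Rewrite as Atom → β Atom1 and Atom1 → α Atom1 | ε.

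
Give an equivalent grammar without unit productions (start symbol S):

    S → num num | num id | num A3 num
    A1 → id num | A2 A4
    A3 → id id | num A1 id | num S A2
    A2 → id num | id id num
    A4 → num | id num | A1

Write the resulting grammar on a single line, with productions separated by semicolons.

S → num num | num id | num A3 num; A1 → id num | A2 A4; A3 → id id | num A1 id | num S A2; A2 → id num | id id num; A4 → num | id num | A2 A4

Unit pairs: A4 ⇒* {A1}.
For each unit pair (A, B), copy every non-unit production of B to A, then drop all unit productions.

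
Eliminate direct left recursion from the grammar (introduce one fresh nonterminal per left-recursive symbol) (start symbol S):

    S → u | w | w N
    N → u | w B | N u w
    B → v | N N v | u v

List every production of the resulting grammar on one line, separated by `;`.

Left recursion appears on N.
For N: α = {u w}, β = {u, w B}. Rewrite as N → β N' and N' → α N' | ε.

S → u | w | w N; N → u N' | w B N'; B → v | N N v | u v; N' → u w N' | ε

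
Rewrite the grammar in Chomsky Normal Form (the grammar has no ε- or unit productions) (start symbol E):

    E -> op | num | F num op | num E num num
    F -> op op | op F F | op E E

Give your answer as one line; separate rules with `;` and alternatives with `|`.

Introduce a nonterminal for each terminal appearing in a rule of length ≥ 2: X1 → num, X2 → op.
Binarize each right-hand side of length ≥ 3 by chaining fresh nonterminals (Y1, Y2, …): affected rules were E → F X1 X2; E → X1 E X1 X1; F → X2 F F; F → X2 E E.

E -> op | num | F Y1 | X1 Y2; F -> X2 X2 | X2 Y4 | X2 Y5; X1 -> num; X2 -> op; Y1 -> X1 X2; Y2 -> E Y3; Y3 -> X1 X1; Y4 -> F F; Y5 -> E E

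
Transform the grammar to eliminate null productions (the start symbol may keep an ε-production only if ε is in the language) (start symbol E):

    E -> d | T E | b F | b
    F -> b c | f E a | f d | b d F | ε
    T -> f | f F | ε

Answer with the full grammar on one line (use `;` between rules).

E -> d | T E | b F | b; F -> b c | f E a | f d | b d F | b d; T -> f | f F

The nullable symbols are {F, T}.
ε ∉ L(G), so no ε-production is kept.
Expand every rule over subsets of its nullable positions: E → b F gives b F | b. F → b d F gives b d F | b d.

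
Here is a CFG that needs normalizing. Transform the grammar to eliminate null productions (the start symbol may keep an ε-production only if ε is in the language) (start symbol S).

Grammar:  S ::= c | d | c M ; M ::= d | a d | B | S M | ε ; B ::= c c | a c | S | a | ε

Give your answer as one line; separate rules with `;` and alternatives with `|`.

Nullable set = {B, M}.
ε ∉ L(G), so no ε-production is kept.
Expand every rule over subsets of its nullable positions: M → S M gives S M | S.

S ::= c | d | c M; M ::= d | a d | B | S M | S; B ::= c c | a c | S | a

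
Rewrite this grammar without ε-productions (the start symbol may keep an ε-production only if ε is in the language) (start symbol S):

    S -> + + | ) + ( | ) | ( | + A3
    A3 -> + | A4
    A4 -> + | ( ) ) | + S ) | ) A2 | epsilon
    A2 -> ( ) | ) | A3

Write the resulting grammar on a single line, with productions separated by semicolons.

S -> + + | ) + ( | ) | ( | + A3 | +; A3 -> + | A4; A4 -> + | ( ) ) | + S ) | ) A2 | ); A2 -> ( ) | ) | A3

The nullable symbols are {A2, A3, A4}.
ε ∉ L(G), so no ε-production is kept.
Add the nullable-subset variants: S → + A3 gives + A3 | +. A4 → ) A2 gives ) A2 | ).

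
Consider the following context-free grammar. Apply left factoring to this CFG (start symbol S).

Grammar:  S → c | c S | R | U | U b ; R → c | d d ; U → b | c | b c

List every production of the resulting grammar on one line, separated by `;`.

S → R | c S' | U S''; R → c | d d; U → c | b U'; S' → ε | S; S'' → ε | b; U' → ε | c

S has alternatives sharing prefix 'c': factor to S → c S' with S' → ε | S.
S has alternatives sharing prefix 'U': factor to S → U S'' with S'' → ε | b.
U has alternatives sharing prefix 'b': factor to U → b U' with U' → ε | c.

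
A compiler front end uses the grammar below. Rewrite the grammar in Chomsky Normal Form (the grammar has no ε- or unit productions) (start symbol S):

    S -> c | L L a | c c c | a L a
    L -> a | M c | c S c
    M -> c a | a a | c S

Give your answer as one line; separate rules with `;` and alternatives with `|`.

Introduce a nonterminal for each terminal appearing in a rule of length ≥ 2: X1 → a, X2 → c.
Binarize each right-hand side of length ≥ 3 by chaining fresh nonterminals (Y1, Y2, …): affected rules were S → L L X1; S → X2 X2 X2; S → X1 L X1; L → X2 S X2.

S -> c | L Y1 | X2 Y2 | X1 Y3; L -> a | M X2 | X2 Y4; M -> X2 X1 | X1 X1 | X2 S; X1 -> a; X2 -> c; Y1 -> L X1; Y2 -> X2 X2; Y3 -> L X1; Y4 -> S X2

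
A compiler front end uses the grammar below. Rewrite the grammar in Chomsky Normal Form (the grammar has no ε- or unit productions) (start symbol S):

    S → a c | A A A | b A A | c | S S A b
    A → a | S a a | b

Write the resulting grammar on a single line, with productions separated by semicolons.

Introduce a nonterminal for each terminal appearing in a rule of length ≥ 2: X1 → a, X2 → c, X3 → b.
Binarize each right-hand side of length ≥ 3 by chaining fresh nonterminals (Y1, Y2, …): affected rules were S → A A A; S → X3 A A; S → S S A X3; A → S X1 X1.

S → X1 X2 | A Y1 | X3 Y2 | c | S Y3; A → a | S Y5 | b; X1 → a; X2 → c; X3 → b; Y1 → A A; Y2 → A A; Y3 → S Y4; Y4 → A X3; Y5 → X1 X1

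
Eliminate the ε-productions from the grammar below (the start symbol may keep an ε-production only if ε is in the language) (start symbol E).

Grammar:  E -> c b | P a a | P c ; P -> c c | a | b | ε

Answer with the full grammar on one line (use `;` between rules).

The nullable symbols are {P}.
ε ∉ L(G), so no ε-production is kept.
Add the nullable-subset variants: E → P a a gives P a a | a a. E → P c gives P c | c.

E -> c b | P a a | a a | P c | c; P -> c c | a | b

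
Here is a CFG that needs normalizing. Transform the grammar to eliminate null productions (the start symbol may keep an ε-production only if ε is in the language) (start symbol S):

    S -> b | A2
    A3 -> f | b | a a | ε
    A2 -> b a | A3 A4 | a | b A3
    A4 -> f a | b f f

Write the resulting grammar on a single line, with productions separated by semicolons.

S -> b | A2; A3 -> f | b | a a; A2 -> b a | A3 A4 | A4 | a | b A3 | b; A4 -> f a | b f f

The nullable symbols are {A3}.
ε ∉ L(G), so no ε-production is kept.
For each production, add variants omitting each subset of nullable occurrences: A2 → A3 A4 gives A3 A4 | A4. A2 → b A3 gives b A3 | b.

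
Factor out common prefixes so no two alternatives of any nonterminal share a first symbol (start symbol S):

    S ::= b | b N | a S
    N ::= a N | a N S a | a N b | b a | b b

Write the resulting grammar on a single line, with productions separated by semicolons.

S has alternatives sharing prefix 'b': factor to S → b S' with S' → ε | N.
N has alternatives sharing prefix 'a N': factor to N → a N N' with N' → ε | S a | b.
N has alternatives sharing prefix 'b': factor to N → b N'' with N'' → a | b.

S ::= a S | b S'; N ::= a N N' | b N''; S' ::= ε | N; N' ::= ε | S a | b; N'' ::= a | b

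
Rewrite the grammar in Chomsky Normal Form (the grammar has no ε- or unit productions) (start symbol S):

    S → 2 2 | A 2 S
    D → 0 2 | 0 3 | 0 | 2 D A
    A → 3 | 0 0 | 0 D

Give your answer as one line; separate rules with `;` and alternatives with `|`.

Introduce a nonterminal for each terminal appearing in a rule of length ≥ 2: X1 → 2, X2 → 0, X3 → 3.
Binarize each right-hand side of length ≥ 3 by chaining fresh nonterminals (Y1, Y2, …): affected rules were S → A X1 S; D → X1 D A.

S → X1 X1 | A Y1; D → X2 X1 | X2 X3 | 0 | X1 Y2; A → 3 | X2 X2 | X2 D; X1 → 2; X2 → 0; X3 → 3; Y1 → X1 S; Y2 → D A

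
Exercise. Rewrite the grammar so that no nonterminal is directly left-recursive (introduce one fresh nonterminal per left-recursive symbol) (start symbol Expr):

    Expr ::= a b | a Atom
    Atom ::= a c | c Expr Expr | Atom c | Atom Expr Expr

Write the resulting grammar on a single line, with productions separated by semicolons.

Atom is directly left-recursive.
For Atom: α = {c, Expr Expr}, β = {a c, c Expr Expr}. Rewrite as Atom → β Atom1 and Atom1 → α Atom1 | ε.

Expr ::= a b | a Atom; Atom ::= a c Atom1 | c Expr Expr Atom1; Atom1 ::= c Atom1 | Expr Expr Atom1 | eps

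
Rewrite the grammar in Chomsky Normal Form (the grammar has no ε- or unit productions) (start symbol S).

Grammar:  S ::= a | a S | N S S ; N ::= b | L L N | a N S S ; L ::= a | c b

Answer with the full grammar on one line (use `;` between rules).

Introduce a nonterminal for each terminal appearing in a rule of length ≥ 2: X1 → a, X2 → c, X3 → b.
Binarize each right-hand side of length ≥ 3 by chaining fresh nonterminals (Y1, Y2, …): affected rules were S → N S S; N → L L N; N → X1 N S S.

S ::= a | X1 S | N Y1; N ::= b | L Y2 | X1 Y3; L ::= a | X2 X3; X1 ::= a; X2 ::= c; X3 ::= b; Y1 ::= S S; Y2 ::= L N; Y3 ::= N Y4; Y4 ::= S S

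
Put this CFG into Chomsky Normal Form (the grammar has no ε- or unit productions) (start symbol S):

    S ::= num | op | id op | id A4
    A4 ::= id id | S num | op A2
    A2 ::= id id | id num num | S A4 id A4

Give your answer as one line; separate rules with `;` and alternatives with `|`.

S ::= num | op | X1 X2 | X1 A4; A4 ::= X1 X1 | S X3 | X2 A2; A2 ::= X1 X1 | X1 Y1 | S Y2; X1 ::= id; X2 ::= op; X3 ::= num; Y1 ::= X3 X3; Y2 ::= A4 Y3; Y3 ::= X1 A4

Introduce a nonterminal for each terminal appearing in a rule of length ≥ 2: X1 → id, X2 → op, X3 → num.
Binarize each right-hand side of length ≥ 3 by chaining fresh nonterminals (Y1, Y2, …): affected rules were A2 → X1 X3 X3; A2 → S A4 X1 A4.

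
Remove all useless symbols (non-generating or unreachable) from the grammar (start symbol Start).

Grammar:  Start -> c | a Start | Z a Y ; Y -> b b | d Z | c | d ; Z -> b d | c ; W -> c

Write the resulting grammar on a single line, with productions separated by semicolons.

Start -> c | a Start | Z a Y; Y -> b b | d Z | c | d; Z -> b d | c

Generating nonterminals: {Start, W, Y, Z}.
Reachable from Start after that: {Start, Y, Z}.
Removed useless symbols: {W} and every production mentioning them.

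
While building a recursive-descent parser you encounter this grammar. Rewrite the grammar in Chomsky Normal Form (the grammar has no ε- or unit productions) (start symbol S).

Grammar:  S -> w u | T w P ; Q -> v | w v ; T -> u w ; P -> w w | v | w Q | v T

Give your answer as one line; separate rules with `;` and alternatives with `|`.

S -> X1 X2 | T Y1; Q -> v | X1 X3; T -> X2 X1; P -> X1 X1 | v | X1 Q | X3 T; X1 -> w; X2 -> u; X3 -> v; Y1 -> X1 P

Introduce a nonterminal for each terminal appearing in a rule of length ≥ 2: X1 → w, X2 → u, X3 → v.
Binarize each right-hand side of length ≥ 3 by chaining fresh nonterminals (Y1, Y2, …): affected rules were S → T X1 P.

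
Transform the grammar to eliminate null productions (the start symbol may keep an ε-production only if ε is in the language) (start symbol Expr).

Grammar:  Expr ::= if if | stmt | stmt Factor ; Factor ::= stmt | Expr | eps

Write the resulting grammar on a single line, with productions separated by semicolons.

Nullable nonterminals: {Factor}.
ε ∉ L(G), so no ε-production is kept.

Expr ::= if if | stmt | stmt Factor; Factor ::= stmt | Expr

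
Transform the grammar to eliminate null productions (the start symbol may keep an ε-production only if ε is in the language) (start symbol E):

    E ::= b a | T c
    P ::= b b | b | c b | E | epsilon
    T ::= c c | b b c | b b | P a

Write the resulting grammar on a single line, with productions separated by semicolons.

E ::= b a | T c; P ::= b b | b | c b | E; T ::= c c | b b c | b b | P a | a

Nullable nonterminals: {P}.
ε ∉ L(G), so no ε-production is kept.
Expand every rule over subsets of its nullable positions: T → P a gives P a | a.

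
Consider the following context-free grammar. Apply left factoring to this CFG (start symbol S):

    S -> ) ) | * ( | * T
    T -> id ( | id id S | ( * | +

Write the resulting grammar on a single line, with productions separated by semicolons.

S -> ) ) | * S'; T -> ( * | + | id T'; S' -> ( | T; T' -> ( | id S

S has alternatives sharing prefix '*': factor to S → * S' with S' → ( | T.
T has alternatives sharing prefix 'id': factor to T → id T' with T' → ( | id S.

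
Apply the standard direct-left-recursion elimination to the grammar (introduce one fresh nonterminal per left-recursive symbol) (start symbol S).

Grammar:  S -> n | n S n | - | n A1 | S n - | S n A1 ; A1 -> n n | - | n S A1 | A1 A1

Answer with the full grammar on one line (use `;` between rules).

S -> n S' | n S n S' | - S' | n A1 S'; A1 -> n n A1' | - A1' | n S A1 A1'; S' -> n - S' | n A1 S' | ε; A1' -> A1 A1' | ε

Directly left-recursive nonterminals: S, A1.
For S: α = {n -, n A1}, β = {n, n S n, -, n A1}. Rewrite as S → β S' and S' → α S' | ε.
For A1: α = {A1}, β = {n n, -, n S A1}. Rewrite as A1 → β A1' and A1' → α A1' | ε.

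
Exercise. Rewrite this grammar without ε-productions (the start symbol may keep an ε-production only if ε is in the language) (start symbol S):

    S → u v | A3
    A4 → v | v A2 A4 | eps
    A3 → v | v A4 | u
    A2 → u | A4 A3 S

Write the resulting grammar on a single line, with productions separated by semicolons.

S → u v | A3; A4 → v | v A2 A4 | v A2; A3 → v | v A4 | u; A2 → u | A4 A3 S | A3 S

Nullable set = {A4}.
ε ∉ L(G), so no ε-production is kept.
Expand every rule over subsets of its nullable positions: A4 → v A2 A4 gives v A2 A4 | v A2. A2 → A4 A3 S gives A4 A3 S | A3 S.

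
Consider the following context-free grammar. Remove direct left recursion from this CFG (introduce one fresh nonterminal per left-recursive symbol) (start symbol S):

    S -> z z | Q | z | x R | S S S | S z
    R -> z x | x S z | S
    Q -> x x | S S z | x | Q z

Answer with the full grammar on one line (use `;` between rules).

S, Q are directly left-recursive.
For S: α = {S S, z}, β = {z z, Q, z, x R}. Rewrite as S → β S' and S' → α S' | ε.
For Q: α = {z}, β = {x x, S S z, x}. Rewrite as Q → β Q' and Q' → α Q' | ε.

S -> z z S' | Q S' | z S' | x R S'; R -> z x | x S z | S; Q -> x x Q' | S S z Q' | x Q'; S' -> S S S' | z S' | ε; Q' -> z Q' | ε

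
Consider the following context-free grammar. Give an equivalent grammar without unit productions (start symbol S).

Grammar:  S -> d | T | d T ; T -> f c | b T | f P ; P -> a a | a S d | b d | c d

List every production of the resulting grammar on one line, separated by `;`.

Unit pairs: S ⇒* {T}.
For every A with A ⇒* B via unit rules, add B's non-unit alternatives to A; then delete every rule of the form X → Y.

S -> d | d T | f c | b T | f P; T -> f c | b T | f P; P -> a a | a S d | b d | c d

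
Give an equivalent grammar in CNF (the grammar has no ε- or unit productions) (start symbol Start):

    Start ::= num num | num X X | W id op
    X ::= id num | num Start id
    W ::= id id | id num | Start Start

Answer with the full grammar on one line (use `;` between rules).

Start ::= X1 X1 | X1 Y1 | W Y2; X ::= X2 X1 | X1 Y3; W ::= X2 X2 | X2 X1 | Start Start; X1 ::= num; X2 ::= id; X3 ::= op; Y1 ::= X X; Y2 ::= X2 X3; Y3 ::= Start X2

Introduce a nonterminal for each terminal appearing in a rule of length ≥ 2: X1 → num, X2 → id, X3 → op.
Binarize each right-hand side of length ≥ 3 by chaining fresh nonterminals (Y1, Y2, …): affected rules were Start → X1 X X; Start → W X2 X3; X → X1 Start X2.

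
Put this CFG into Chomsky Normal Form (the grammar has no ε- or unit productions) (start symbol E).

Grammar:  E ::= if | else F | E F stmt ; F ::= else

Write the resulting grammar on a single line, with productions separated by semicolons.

E ::= if | X1 F | E Y1; F ::= else; X1 ::= else; X2 ::= stmt; Y1 ::= F X2

Introduce a nonterminal for each terminal appearing in a rule of length ≥ 2: X1 → else, X2 → stmt.
Binarize each right-hand side of length ≥ 3 by chaining fresh nonterminals (Y1, Y2, …): affected rules were E → E F X2.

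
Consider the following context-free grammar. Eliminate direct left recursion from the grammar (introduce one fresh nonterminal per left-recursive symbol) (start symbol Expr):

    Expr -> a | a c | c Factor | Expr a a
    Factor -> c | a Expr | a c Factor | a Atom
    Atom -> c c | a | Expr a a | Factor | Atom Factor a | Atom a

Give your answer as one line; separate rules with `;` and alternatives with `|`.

Left recursion appears on Expr, Atom.
For Expr: α = {a a}, β = {a, a c, c Factor}. Rewrite as Expr → β Expr1 and Expr1 → α Expr1 | ε.
For Atom: α = {Factor a, a}, β = {c c, a, Expr a a, Factor}. Rewrite as Atom → β Atom1 and Atom1 → α Atom1 | ε.

Expr -> a Expr1 | a c Expr1 | c Factor Expr1; Factor -> c | a Expr | a c Factor | a Atom; Atom -> c c Atom1 | a Atom1 | Expr a a Atom1 | Factor Atom1; Expr1 -> a a Expr1 | ε; Atom1 -> Factor a Atom1 | a Atom1 | ε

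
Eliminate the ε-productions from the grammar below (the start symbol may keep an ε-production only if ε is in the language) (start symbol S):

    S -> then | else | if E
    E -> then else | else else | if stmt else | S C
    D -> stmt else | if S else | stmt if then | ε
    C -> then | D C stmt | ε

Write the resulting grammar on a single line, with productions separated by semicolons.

The nullable symbols are {C, D}.
ε ∉ L(G), so no ε-production is kept.
For each production, add variants omitting each subset of nullable occurrences: E → S C gives S C | S. C → D C stmt gives D C stmt | D stmt | C stmt | stmt.

S -> then | else | if E; E -> then else | else else | if stmt else | S C | S; D -> stmt else | if S else | stmt if then; C -> then | D C stmt | D stmt | C stmt | stmt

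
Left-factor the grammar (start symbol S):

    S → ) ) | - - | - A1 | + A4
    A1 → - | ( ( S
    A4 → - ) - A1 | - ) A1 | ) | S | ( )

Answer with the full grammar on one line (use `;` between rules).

S → ) ) | + A4 | - S'; A1 → - | ( ( S; A4 → ) | S | ( ) | - ) A4'; S' → - | A1; A4' → - A1 | A1

S has alternatives sharing prefix '-': factor to S → - S' with S' → - | A1.
A4 has alternatives sharing prefix '- )': factor to A4 → - ) A4' with A4' → - A1 | A1.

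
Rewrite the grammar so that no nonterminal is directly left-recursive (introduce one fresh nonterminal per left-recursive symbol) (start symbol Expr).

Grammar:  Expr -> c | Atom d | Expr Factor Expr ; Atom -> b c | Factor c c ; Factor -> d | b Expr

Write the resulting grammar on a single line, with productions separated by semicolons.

Expr is directly left-recursive.
For Expr: α = {Factor Expr}, β = {c, Atom d}. Rewrite as Expr → β Expr1 and Expr1 → α Expr1 | ε.

Expr -> c Expr1 | Atom d Expr1; Atom -> b c | Factor c c; Factor -> d | b Expr; Expr1 -> Factor Expr Expr1 | ε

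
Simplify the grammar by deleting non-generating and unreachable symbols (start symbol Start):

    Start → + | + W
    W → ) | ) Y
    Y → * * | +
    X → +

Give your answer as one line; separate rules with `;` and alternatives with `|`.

Generating nonterminals: {Start, W, X, Y}.
Reachable from Start after that: {Start, W, Y}.
Removed useless symbols: {X} and every production mentioning them.

Start → + | + W; W → ) | ) Y; Y → * * | +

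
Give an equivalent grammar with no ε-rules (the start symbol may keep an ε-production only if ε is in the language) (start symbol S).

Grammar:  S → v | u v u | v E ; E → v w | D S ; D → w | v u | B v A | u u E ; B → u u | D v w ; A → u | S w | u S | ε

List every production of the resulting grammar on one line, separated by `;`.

Nullable set = {A}.
ε ∉ L(G), so no ε-production is kept.
Expand every rule over subsets of its nullable positions: D → B v A gives B v A | B v.

S → v | u v u | v E; E → v w | D S; D → w | v u | B v A | B v | u u E; B → u u | D v w; A → u | S w | u S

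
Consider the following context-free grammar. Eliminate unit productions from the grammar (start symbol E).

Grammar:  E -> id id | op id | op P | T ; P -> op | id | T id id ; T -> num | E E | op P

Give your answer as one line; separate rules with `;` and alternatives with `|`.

Unit pairs: E ⇒* {T}.
Replace each nonterminal's rules with the union of the non-unit rules of every nonterminal it unit-derives.

E -> id id | op id | op P | num | E E; P -> op | id | T id id; T -> num | E E | op P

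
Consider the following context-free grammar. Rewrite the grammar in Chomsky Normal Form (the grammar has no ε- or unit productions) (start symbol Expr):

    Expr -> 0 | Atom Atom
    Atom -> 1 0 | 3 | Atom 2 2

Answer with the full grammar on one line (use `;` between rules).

Expr -> 0 | Atom Atom; Atom -> X1 X2 | 3 | Atom Y1; X1 -> 1; X2 -> 0; X3 -> 2; Y1 -> X3 X3

Introduce a nonterminal for each terminal appearing in a rule of length ≥ 2: X1 → 1, X2 → 0, X3 → 2.
Binarize each right-hand side of length ≥ 3 by chaining fresh nonterminals (Y1, Y2, …): affected rules were Atom → Atom X3 X3.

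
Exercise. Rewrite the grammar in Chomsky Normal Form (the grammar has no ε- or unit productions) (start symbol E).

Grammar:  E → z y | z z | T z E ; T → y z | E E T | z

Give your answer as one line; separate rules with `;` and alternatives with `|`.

Introduce a nonterminal for each terminal appearing in a rule of length ≥ 2: X1 → z, X2 → y.
Binarize each right-hand side of length ≥ 3 by chaining fresh nonterminals (Y1, Y2, …): affected rules were E → T X1 E; T → E E T.

E → X1 X2 | X1 X1 | T Y1; T → X2 X1 | E Y2 | z; X1 → z; X2 → y; Y1 → X1 E; Y2 → E T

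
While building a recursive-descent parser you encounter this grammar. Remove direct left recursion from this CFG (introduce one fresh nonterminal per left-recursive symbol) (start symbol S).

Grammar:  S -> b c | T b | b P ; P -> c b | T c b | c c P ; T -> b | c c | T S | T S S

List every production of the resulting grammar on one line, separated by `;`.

S -> b c | T b | b P; P -> c b | T c b | c c P; T -> b T' | c c T'; T' -> S T' | S S T' | eps

T is directly left-recursive.
For T: α = {S, S S}, β = {b, c c}. Rewrite as T → β T' and T' → α T' | ε.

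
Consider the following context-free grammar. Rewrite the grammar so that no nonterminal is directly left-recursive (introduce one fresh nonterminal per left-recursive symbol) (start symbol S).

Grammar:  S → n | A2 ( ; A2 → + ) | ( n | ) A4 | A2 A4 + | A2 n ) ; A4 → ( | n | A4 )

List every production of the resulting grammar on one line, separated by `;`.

Directly left-recursive nonterminals: A2, A4.
For A2: α = {A4 +, n )}, β = {+ ), ( n, ) A4}. Rewrite as A2 → β A2' and A2' → α A2' | ε.
For A4: α = {)}, β = {(, n}. Rewrite as A4 → β A4' and A4' → α A4' | ε.

S → n | A2 (; A2 → + ) A2' | ( n A2' | ) A4 A2'; A4 → ( A4' | n A4'; A2' → A4 + A2' | n ) A2' | ε; A4' → ) A4' | ε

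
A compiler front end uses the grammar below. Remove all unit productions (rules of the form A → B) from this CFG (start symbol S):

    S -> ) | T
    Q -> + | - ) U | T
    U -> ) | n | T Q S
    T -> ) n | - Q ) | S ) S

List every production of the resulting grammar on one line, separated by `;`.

S -> ) | ) n | - Q ) | S ) S; Q -> + | - ) U | ) n | - Q ) | S ) S; U -> ) | n | T Q S; T -> ) n | - Q ) | S ) S

Unit pairs: Q ⇒* {T}; S ⇒* {T}.
For each unit pair (A, B), copy every non-unit production of B to A, then drop all unit productions.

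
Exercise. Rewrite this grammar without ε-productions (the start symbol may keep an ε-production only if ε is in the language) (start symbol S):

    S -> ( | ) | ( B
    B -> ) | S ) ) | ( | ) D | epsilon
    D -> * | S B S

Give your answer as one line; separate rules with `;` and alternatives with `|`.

S -> ( | ) | ( B; B -> ) | S ) ) | ( | ) D; D -> * | S B S | S S

Nullable nonterminals: {B}.
ε ∉ L(G), so no ε-production is kept.
For each production, add variants omitting each subset of nullable occurrences: D → S B S gives S B S | S S.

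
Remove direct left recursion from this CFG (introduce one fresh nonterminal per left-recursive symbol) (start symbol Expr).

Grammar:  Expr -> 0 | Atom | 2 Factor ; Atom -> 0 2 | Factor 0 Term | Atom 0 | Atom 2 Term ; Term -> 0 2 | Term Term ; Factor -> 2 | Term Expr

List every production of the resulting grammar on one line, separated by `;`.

Expr -> 0 | Atom | 2 Factor; Atom -> 0 2 Atom1 | Factor 0 Term Atom1; Term -> 0 2 Term1; Factor -> 2 | Term Expr; Atom1 -> 0 Atom1 | 2 Term Atom1 | eps; Term1 -> Term Term1 | eps

Left recursion appears on Atom, Term.
For Atom: α = {0, 2 Term}, β = {0 2, Factor 0 Term}. Rewrite as Atom → β Atom1 and Atom1 → α Atom1 | ε.
For Term: α = {Term}, β = {0 2}. Rewrite as Term → β Term1 and Term1 → α Term1 | ε.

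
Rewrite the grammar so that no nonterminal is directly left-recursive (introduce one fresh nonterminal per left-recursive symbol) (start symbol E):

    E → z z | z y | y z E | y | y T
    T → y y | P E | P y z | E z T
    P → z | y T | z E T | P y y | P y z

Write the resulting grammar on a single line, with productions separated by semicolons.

P is directly left-recursive.
For P: α = {y y, y z}, β = {z, y T, z E T}. Rewrite as P → β P' and P' → α P' | ε.

E → z z | z y | y z E | y | y T; T → y y | P E | P y z | E z T; P → z P' | y T P' | z E T P'; P' → y y P' | y z P' | ε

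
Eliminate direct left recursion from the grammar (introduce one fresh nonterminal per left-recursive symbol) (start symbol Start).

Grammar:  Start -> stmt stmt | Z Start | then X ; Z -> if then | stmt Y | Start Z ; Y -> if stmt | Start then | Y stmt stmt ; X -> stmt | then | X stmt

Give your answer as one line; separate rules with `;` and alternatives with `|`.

Directly left-recursive nonterminals: Y, X.
For Y: α = {stmt stmt}, β = {if stmt, Start then}. Rewrite as Y → β Y1 and Y1 → α Y1 | ε.
For X: α = {stmt}, β = {stmt, then}. Rewrite as X → β X1 and X1 → α X1 | ε.

Start -> stmt stmt | Z Start | then X; Z -> if then | stmt Y | Start Z; Y -> if stmt Y1 | Start then Y1; X -> stmt X1 | then X1; Y1 -> stmt stmt Y1 | ε; X1 -> stmt X1 | ε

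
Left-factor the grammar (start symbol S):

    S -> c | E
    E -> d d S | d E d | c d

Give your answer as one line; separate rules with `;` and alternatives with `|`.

S -> c | E; E -> c d | d E'; E' -> d S | E d

E has alternatives sharing prefix 'd': factor to E → d E' with E' → d S | E d.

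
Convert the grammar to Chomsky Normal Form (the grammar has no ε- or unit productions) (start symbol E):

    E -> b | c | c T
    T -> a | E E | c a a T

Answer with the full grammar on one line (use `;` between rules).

Introduce a nonterminal for each terminal appearing in a rule of length ≥ 2: X1 → c, X2 → a.
Binarize each right-hand side of length ≥ 3 by chaining fresh nonterminals (Y1, Y2, …): affected rules were T → X1 X2 X2 T.

E -> b | c | X1 T; T -> a | E E | X1 Y1; X1 -> c; X2 -> a; Y1 -> X2 Y2; Y2 -> X2 T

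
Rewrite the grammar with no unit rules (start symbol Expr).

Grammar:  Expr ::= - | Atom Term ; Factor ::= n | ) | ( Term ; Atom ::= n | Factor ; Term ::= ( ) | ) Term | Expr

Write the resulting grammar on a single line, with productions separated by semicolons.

Unit pairs: Atom ⇒* {Factor}; Term ⇒* {Expr}.
For every A with A ⇒* B via unit rules, add B's non-unit alternatives to A; then delete every rule of the form X → Y.

Expr ::= - | Atom Term; Factor ::= n | ) | ( Term; Atom ::= n | ) | ( Term; Term ::= ( ) | ) Term | - | Atom Term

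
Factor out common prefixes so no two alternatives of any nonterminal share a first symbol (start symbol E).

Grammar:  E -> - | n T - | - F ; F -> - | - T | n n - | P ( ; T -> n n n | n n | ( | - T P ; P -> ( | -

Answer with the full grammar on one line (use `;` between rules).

E has alternatives sharing prefix '-': factor to E → - E' with E' → ε | F.
F has alternatives sharing prefix '-': factor to F → - F' with F' → ε | T.
T has alternatives sharing prefix 'n n': factor to T → n n T' with T' → n | ε.

E -> n T - | - E'; F -> n n - | P ( | - F'; T -> ( | - T P | n n T'; P -> ( | -; E' -> ε | F; F' -> ε | T; T' -> n | ε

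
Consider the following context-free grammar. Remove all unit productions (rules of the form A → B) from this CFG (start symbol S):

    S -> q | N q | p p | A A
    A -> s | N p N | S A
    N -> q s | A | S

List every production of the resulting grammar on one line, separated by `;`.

Unit pairs: N ⇒* {A, S}.
For every A with A ⇒* B via unit rules, add B's non-unit alternatives to A; then delete every rule of the form X → Y.

S -> q | N q | p p | A A; A -> s | N p N | S A; N -> q | N q | p p | A A | q s | s | N p N | S A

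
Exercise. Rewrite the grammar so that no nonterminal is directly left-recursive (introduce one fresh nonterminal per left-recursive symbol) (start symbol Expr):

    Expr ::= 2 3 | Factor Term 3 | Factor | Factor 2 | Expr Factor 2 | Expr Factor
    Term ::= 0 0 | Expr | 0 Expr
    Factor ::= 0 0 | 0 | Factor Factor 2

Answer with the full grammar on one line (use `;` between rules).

Expr ::= 2 3 Expr1 | Factor Term 3 Expr1 | Factor Expr1 | Factor 2 Expr1; Term ::= 0 0 | Expr | 0 Expr; Factor ::= 0 0 Factor1 | 0 Factor1; Expr1 ::= Factor 2 Expr1 | Factor Expr1 | ε; Factor1 ::= Factor 2 Factor1 | ε

Expr, Factor are directly left-recursive.
For Expr: α = {Factor 2, Factor}, β = {2 3, Factor Term 3, Factor, Factor 2}. Rewrite as Expr → β Expr1 and Expr1 → α Expr1 | ε.
For Factor: α = {Factor 2}, β = {0 0, 0}. Rewrite as Factor → β Factor1 and Factor1 → α Factor1 | ε.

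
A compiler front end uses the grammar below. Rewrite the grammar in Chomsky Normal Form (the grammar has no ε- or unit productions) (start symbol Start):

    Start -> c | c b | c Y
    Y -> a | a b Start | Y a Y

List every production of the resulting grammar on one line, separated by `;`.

Start -> c | X1 X2 | X1 Y; Y -> a | X3 Y1 | Y Y2; X1 -> c; X2 -> b; X3 -> a; Y1 -> X2 Start; Y2 -> X3 Y

Introduce a nonterminal for each terminal appearing in a rule of length ≥ 2: X1 → c, X2 → b, X3 → a.
Binarize each right-hand side of length ≥ 3 by chaining fresh nonterminals (Y1, Y2, …): affected rules were Y → X3 X2 Start; Y → Y X3 Y.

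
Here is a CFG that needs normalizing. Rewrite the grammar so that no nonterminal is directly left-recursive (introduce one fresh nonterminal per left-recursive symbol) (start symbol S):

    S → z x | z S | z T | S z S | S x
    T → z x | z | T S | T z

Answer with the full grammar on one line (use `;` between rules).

S → z x S' | z S S' | z T S'; T → z x T' | z T'; S' → z S S' | x S' | ε; T' → S T' | z T' | ε

S, T are directly left-recursive.
For S: α = {z S, x}, β = {z x, z S, z T}. Rewrite as S → β S' and S' → α S' | ε.
For T: α = {S, z}, β = {z x, z}. Rewrite as T → β T' and T' → α T' | ε.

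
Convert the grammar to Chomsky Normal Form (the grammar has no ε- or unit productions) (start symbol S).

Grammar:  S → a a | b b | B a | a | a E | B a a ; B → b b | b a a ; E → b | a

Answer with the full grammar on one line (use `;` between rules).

S → X1 X1 | X2 X2 | B X1 | a | X1 E | B Y1; B → X2 X2 | X2 Y2; E → b | a; X1 → a; X2 → b; Y1 → X1 X1; Y2 → X1 X1

Introduce a nonterminal for each terminal appearing in a rule of length ≥ 2: X1 → a, X2 → b.
Binarize each right-hand side of length ≥ 3 by chaining fresh nonterminals (Y1, Y2, …): affected rules were S → B X1 X1; B → X2 X1 X1.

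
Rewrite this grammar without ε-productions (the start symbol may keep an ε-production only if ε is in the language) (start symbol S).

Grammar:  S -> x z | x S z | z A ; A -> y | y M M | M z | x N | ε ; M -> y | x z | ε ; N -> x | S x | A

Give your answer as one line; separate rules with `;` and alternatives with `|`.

S -> x z | x S z | z A | z; A -> y | y M M | y M | M z | z | x N | x; M -> y | x z; N -> x | S x | A

Nullable nonterminals: {A, M, N}.
ε ∉ L(G), so no ε-production is kept.
Expand every rule over subsets of its nullable positions: S → z A gives z A | z. A → y M M gives y M M | y M. A → M z gives M z | z. A → x N gives x N | x.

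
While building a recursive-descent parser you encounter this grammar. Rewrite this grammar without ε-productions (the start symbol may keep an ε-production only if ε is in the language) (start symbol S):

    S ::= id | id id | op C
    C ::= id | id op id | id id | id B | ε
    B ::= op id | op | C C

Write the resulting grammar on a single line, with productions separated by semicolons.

S ::= id | id id | op C | op; C ::= id | id op id | id id | id B; B ::= op id | op | C C | C

The nullable symbols are {B, C}.
ε ∉ L(G), so no ε-production is kept.
Expand every rule over subsets of its nullable positions: S → op C gives op C | op. B → C C gives C C | C.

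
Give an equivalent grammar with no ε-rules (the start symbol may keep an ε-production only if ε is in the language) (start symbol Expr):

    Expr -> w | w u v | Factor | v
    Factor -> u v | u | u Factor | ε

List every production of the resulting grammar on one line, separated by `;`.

Expr -> w | w u v | Factor | v | ε; Factor -> u v | u | u Factor

The nullable symbols are {Expr, Factor}.
ε ∈ L(G) since Expr is nullable, so keep Expr → ε.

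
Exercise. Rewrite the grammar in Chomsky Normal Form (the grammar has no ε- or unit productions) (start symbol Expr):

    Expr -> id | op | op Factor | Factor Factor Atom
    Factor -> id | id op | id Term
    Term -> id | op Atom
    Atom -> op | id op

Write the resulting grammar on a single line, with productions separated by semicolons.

Introduce a nonterminal for each terminal appearing in a rule of length ≥ 2: X1 → op, X2 → id.
Binarize each right-hand side of length ≥ 3 by chaining fresh nonterminals (Y1, Y2, …): affected rules were Expr → Factor Factor Atom.

Expr -> id | op | X1 Factor | Factor Y1; Factor -> id | X2 X1 | X2 Term; Term -> id | X1 Atom; Atom -> op | X2 X1; X1 -> op; X2 -> id; Y1 -> Factor Atom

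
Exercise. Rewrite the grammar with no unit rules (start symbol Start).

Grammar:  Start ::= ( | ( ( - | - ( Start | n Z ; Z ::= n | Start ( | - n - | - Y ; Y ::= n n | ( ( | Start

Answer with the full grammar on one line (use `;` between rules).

Start ::= ( | ( ( - | - ( Start | n Z; Z ::= n | Start ( | - n - | - Y; Y ::= ( | ( ( - | - ( Start | n Z | n n | ( (

Unit pairs: Y ⇒* {Start}.
For each unit pair (A, B), copy every non-unit production of B to A, then drop all unit productions.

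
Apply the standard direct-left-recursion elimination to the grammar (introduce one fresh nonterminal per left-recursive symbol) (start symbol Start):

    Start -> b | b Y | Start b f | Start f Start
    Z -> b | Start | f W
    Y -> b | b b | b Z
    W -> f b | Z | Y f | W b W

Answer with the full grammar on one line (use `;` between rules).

Start, W are directly left-recursive.
For Start: α = {b f, f Start}, β = {b, b Y}. Rewrite as Start → β Start1 and Start1 → α Start1 | ε.
For W: α = {b W}, β = {f b, Z, Y f}. Rewrite as W → β W1 and W1 → α W1 | ε.

Start -> b Start1 | b Y Start1; Z -> b | Start | f W; Y -> b | b b | b Z; W -> f b W1 | Z W1 | Y f W1; Start1 -> b f Start1 | f Start Start1 | eps; W1 -> b W W1 | eps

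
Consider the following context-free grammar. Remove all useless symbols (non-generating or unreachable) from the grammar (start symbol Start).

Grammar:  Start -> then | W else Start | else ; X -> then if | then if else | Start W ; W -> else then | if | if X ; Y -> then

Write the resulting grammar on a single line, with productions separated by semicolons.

Start -> then | W else Start | else; X -> then if | then if else | Start W; W -> else then | if | if X

Generating nonterminals: {Start, W, X, Y}.
Reachable from Start after that: {Start, W, X}.
Removed useless symbols: {Y} and every production mentioning them.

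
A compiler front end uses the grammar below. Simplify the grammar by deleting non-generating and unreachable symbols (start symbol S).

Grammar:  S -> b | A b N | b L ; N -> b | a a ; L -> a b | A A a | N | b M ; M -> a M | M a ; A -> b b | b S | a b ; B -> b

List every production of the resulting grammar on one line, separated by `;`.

S -> b | A b N | b L; N -> b | a a; L -> a b | A A a | N; A -> b b | b S | a b

Generating nonterminals: {A, B, L, N, S}.
Reachable from S after that: {A, L, N, S}.
Removed useless symbols: {B, M} and every production mentioning them.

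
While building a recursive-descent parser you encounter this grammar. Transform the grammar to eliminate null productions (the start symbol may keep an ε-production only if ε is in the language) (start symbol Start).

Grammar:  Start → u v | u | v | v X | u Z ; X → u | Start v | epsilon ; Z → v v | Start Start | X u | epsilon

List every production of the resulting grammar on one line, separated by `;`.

Start → u v | u | v | v X | u Z; X → u | Start v; Z → v v | Start Start | X u | u

Nullable nonterminals: {X, Z}.
ε ∉ L(G), so no ε-production is kept.
Add the nullable-subset variants: Z → X u gives X u | u.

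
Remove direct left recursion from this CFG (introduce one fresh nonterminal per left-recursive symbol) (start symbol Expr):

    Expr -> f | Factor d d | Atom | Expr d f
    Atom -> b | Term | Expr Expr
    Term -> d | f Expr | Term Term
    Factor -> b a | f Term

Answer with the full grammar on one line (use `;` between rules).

Expr, Term are directly left-recursive.
For Expr: α = {d f}, β = {f, Factor d d, Atom}. Rewrite as Expr → β Expr1 and Expr1 → α Expr1 | ε.
For Term: α = {Term}, β = {d, f Expr}. Rewrite as Term → β Term1 and Term1 → α Term1 | ε.

Expr -> f Expr1 | Factor d d Expr1 | Atom Expr1; Atom -> b | Term | Expr Expr; Term -> d Term1 | f Expr Term1; Factor -> b a | f Term; Expr1 -> d f Expr1 | eps; Term1 -> Term Term1 | eps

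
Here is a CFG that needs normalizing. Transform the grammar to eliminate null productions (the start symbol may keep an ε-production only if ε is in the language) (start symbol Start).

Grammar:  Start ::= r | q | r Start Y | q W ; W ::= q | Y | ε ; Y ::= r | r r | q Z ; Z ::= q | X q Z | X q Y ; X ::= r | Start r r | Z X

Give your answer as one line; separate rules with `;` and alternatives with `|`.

Nullable set = {W}.
ε ∉ L(G), so no ε-production is kept.

Start ::= r | q | r Start Y | q W; W ::= q | Y; Y ::= r | r r | q Z; Z ::= q | X q Z | X q Y; X ::= r | Start r r | Z X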